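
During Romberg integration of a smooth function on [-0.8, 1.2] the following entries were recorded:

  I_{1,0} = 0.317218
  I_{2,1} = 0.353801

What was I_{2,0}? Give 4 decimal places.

0.3447

From I_{2,1} = (4·I_{2,0} − I_{1,0})/3, solve for I_{2,0}:
4·I_{2,0} = 3·0.353801 + 0.317218 = 1.378621
I_{2,0} = 0.344655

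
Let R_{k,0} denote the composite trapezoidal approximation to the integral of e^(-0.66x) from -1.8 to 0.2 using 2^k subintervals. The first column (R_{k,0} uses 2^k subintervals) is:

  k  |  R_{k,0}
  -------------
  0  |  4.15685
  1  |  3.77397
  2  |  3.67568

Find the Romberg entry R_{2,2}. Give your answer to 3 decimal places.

Richardson extrapolation on the trapezoidal column (denominator 4−1=3):
R_{1,1} = (4·3.77397 − 4.15685) / 3 = 3.64634
R_{2,1} = 3.67568 + (3.67568 − 3.77397)/3 = 3.64292
R_{2,2} = (16·3.64292 − 3.64634) / 15 = 3.64269

3.643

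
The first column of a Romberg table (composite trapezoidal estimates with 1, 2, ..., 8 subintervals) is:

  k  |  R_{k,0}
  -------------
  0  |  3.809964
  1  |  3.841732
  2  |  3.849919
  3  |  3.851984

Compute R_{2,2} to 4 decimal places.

3.8527

R_{1,1} = (4·3.841732 − 3.809964) / 3 = 3.852321
R_{2,1} = 3.849919 + (3.849919 − 3.841732)/3 = 3.852648
R_{2,2} = 3.852648 + (3.852648 − 3.852321)/15 = 3.852670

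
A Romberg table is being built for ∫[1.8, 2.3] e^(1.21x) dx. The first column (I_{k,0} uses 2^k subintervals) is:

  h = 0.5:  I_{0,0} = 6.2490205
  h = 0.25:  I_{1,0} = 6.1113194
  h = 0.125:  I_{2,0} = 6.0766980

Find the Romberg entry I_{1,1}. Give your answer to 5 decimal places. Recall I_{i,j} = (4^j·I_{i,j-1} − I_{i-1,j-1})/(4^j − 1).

6.06542

I_{1,1} = 6.1113194 + (6.1113194 − 6.2490205)/3 = 6.0654190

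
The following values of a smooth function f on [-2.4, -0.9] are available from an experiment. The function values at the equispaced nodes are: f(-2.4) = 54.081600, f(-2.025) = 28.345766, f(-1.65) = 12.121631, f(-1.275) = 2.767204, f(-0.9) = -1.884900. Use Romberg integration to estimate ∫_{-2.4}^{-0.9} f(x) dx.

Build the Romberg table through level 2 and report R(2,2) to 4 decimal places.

25.1075

R(0,0) (trapezoid, 1 panel, h=1.5000): 39.147525
R(1,0) (trapezoid, 2 panels, h=0.7500): 28.664986
R(2,0) (trapezoid, 4 panels, h=0.3750): 25.999857
R(1,1) = 28.664986 + (28.664986 − 39.147525)/3 = 25.170806
R(2,1) = 25.999857 + (25.999857 − 28.664986)/3 = 25.111481
R(2,2) = 25.111481 + (25.111481 − 25.170806)/15 = 25.107526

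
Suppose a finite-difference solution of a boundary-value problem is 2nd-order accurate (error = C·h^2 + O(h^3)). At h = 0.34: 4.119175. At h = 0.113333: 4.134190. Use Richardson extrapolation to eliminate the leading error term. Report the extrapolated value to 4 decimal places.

The leading error scales as h^2; refining by a factor of 3 reduces it by 3^2 = 9.
Extrapolated value = (9·A(h/3) − A(h)) / (9 − 1)
= (9·4.134190 − 4.119175) / 8
= 33.088535 / 8 = 4.136067

4.1361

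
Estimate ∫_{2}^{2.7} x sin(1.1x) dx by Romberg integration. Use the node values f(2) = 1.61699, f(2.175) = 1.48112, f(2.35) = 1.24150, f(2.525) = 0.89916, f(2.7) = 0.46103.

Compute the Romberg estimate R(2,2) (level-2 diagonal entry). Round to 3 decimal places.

R(0,0) (trapezoid, 1 panel, h=0.7000): 0.72731
R(1,0) (trapezoid, 2 panels, h=0.3500): 0.79818
R(2,0) (trapezoid, 4 panels, h=0.1750): 0.81564
R(1,1) = 0.79818 + (0.79818 − 0.72731)/3 = 0.82180
R(2,1) = 0.81564 + (0.81564 − 0.79818)/3 = 0.82146
R(2,2) = 0.82146 + (0.82146 − 0.82180)/15 = 0.82144

0.821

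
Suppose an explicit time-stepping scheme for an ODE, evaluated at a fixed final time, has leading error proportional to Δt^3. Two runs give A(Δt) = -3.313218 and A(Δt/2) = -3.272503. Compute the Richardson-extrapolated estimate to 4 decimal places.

-3.2667

The leading error scales as Δt^3; refining by a factor of 2 reduces it by 2^3 = 8.
Extrapolated value = (8·A(Δt/2) − A(Δt)) / (8 − 1)
= (8·(-3.272503) − (-3.313218)) / 7
= -22.866806 / 7 = -3.266687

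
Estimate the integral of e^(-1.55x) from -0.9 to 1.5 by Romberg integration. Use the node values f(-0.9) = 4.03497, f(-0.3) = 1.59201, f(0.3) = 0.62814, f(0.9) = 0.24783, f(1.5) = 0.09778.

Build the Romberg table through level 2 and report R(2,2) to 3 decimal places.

2.542

R(0,0) (trapezoid, 1 panel, h=2.4000): 4.95930
R(1,0) (trapezoid, 2 panels, h=1.2000): 3.23342
R(2,0) (trapezoid, 4 panels, h=0.6000): 2.72061
R(1,1) = 3.23342 + (3.23342 − 4.95930)/3 = 2.65813
R(2,1) = 2.72061 + (2.72061 − 3.23342)/3 = 2.54967
R(2,2) = 2.54967 + (2.54967 − 2.65813)/15 = 2.54244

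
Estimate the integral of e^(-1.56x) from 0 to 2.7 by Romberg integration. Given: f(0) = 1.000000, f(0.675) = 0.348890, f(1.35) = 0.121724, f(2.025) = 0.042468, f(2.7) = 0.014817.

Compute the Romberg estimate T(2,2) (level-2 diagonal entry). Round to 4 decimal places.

T(0,0) (trapezoid, 1 panel, h=2.7000): 1.370003
T(1,0) (trapezoid, 2 panels, h=1.3500): 0.849329
T(2,0) (trapezoid, 4 panels, h=0.6750): 0.688831
T(1,1) = 0.849329 + (0.849329 − 1.370003)/3 = 0.675771
T(2,1) = 0.688831 + (0.688831 − 0.849329)/3 = 0.635332
T(2,2) = 0.635332 + (0.635332 − 0.675771)/15 = 0.632636

0.6326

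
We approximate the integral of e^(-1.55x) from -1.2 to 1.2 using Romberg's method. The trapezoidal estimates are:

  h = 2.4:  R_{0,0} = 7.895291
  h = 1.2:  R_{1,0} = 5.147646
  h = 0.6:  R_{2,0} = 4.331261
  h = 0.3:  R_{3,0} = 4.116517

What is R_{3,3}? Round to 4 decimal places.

R_{1,1} = 5.147646 + (5.147646 − 7.895291)/3 = 4.231764
R_{2,1} = (4·4.331261 − 5.147646) / 3 = 4.059133
R_{3,1} = (4·4.116517 − 4.331261) / 3 = 4.044936
R_{2,2} = (16·4.059133 − 4.231764) / 15 = 4.047624
R_{3,2} = 4.044936 + (4.044936 − 4.059133)/15 = 4.043990
R_{3,3} = 4.043990 + (4.043990 − 4.047624)/63 = 4.043932

4.0439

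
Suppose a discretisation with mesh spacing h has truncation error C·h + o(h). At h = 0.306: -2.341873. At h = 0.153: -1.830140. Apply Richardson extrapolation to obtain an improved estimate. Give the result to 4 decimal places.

-1.3184

The leading error scales as h; refining by a factor of 2 reduces it by 2^1 = 2.
Extrapolated value = (2·A(h/2) − A(h)) / (2 − 1)
= (2·(-1.830140) − (-2.341873)) / 1
= -1.318407 / 1 = -1.318407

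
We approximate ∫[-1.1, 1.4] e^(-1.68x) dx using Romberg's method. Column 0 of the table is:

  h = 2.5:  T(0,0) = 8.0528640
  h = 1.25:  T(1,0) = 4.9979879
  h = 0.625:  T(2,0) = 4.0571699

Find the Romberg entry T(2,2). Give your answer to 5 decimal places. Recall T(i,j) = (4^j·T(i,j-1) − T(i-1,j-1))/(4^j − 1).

3.72782

Richardson extrapolation on the trapezoidal column (denominator 4−1=3):
T(1,1) = 4.9979879 + (4.9979879 − 8.0528640)/3 = 3.9796959
T(2,1) = (4·4.0571699 − 4.9979879) / 3 = 3.7435639
T(2,2) = (16·3.7435639 − 3.9796959) / 15 = 3.7278218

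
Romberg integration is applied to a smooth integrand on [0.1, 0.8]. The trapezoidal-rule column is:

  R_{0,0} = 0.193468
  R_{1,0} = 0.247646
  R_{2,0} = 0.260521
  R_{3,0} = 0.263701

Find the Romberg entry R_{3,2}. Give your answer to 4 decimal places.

0.2648

Richardson extrapolation on the trapezoidal column (denominator 4−1=3):
R_{2,1} = (4·0.260521 − 0.247646) / 3 = 0.264813
R_{3,1} = (4·0.263701 − 0.260521) / 3 = 0.264761
R_{3,2} = (16·0.264761 − 0.264813) / 15 = 0.264758
(Column j=1 coincides with Simpson's rule on the same nodes.)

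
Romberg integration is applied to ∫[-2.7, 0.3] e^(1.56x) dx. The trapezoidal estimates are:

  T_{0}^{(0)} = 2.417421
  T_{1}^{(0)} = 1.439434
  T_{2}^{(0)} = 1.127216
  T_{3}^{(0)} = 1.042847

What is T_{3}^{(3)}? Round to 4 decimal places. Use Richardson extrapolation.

1.0141

T_{1}^{(1)} = 1.439434 + (1.439434 − 2.417421)/3 = 1.113438
T_{2}^{(1)} = (4·1.127216 − 1.439434) / 3 = 1.023143
T_{3}^{(1)} = (4·1.042847 − 1.127216) / 3 = 1.014724
T_{2}^{(2)} = 1.023143 + (1.023143 − 1.113438)/15 = 1.017123
T_{3}^{(2)} = 1.014724 + (1.014724 − 1.023143)/15 = 1.014163
T_{3}^{(3)} = (64·1.014163 − 1.017123) / 63 = 1.014116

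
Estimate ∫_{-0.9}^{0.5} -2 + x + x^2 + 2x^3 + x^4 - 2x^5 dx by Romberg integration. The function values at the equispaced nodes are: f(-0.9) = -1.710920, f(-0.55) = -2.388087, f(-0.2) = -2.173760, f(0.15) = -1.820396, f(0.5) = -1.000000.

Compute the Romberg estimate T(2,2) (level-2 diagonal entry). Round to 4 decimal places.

-2.7958

T(0,0) (trapezoid, 1 panel, h=1.4000): -1.897644
T(1,0) (trapezoid, 2 panels, h=0.7000): -2.470454
T(2,0) (trapezoid, 4 panels, h=0.3500): -2.708196
T(1,1) = -2.470454 + (-2.470454 − (-1.897644))/3 = -2.661391
T(2,1) = -2.708196 + (-2.708196 − (-2.470454))/3 = -2.787443
T(2,2) = -2.787443 + (-2.787443 − (-2.661391))/15 = -2.795846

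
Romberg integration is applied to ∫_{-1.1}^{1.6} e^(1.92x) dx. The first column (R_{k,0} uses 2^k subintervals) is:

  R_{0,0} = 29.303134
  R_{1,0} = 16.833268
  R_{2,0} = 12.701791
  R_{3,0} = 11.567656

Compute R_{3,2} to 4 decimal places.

R_{2,1} = (4·12.701791 − 16.833268) / 3 = 11.324632
R_{3,1} = (4·11.567656 − 12.701791) / 3 = 11.189611
R_{3,2} = (16·11.189611 − 11.324632) / 15 = 11.180610

11.1806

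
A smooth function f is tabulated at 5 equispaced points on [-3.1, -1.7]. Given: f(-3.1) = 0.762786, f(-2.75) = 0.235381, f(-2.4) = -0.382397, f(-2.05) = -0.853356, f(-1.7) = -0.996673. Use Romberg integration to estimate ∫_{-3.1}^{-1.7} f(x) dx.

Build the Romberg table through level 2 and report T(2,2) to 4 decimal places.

-0.4045

T(0,0) (trapezoid, 1 panel, h=1.4000): -0.163721
T(1,0) (trapezoid, 2 panels, h=0.7000): -0.349538
T(2,0) (trapezoid, 4 panels, h=0.3500): -0.391060
T(1,1) = -0.349538 + (-0.349538 − (-0.163721))/3 = -0.411477
T(2,1) = -0.391060 + (-0.391060 − (-0.349538))/3 = -0.404901
T(2,2) = -0.404901 + (-0.404901 − (-0.411477))/15 = -0.404463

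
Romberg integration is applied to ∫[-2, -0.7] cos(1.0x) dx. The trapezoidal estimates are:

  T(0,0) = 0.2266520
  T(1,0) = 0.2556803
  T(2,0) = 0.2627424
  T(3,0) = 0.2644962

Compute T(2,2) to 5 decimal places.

Richardson extrapolation on the trapezoidal column (denominator 4−1=3):
T(1,1) = 0.2556803 + (0.2556803 − 0.2266520)/3 = 0.2653564
T(2,1) = (4·0.2627424 − 0.2556803) / 3 = 0.2650964
T(2,2) = (16·0.2650964 − 0.2653564) / 15 = 0.2650791

0.26508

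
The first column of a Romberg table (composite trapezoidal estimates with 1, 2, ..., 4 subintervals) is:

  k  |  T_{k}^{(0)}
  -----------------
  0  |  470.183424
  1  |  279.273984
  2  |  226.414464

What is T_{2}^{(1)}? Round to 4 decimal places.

208.7946

Richardson extrapolation on the trapezoidal column (denominator 4−1=3):
T_{2}^{(1)} = (4·226.414464 − 279.273984) / 3 = 208.794624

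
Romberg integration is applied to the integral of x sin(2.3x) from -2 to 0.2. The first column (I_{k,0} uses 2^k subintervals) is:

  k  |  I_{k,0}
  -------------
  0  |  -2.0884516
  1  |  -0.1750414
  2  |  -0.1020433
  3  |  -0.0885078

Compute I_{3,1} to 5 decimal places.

-0.08400

I_{3,1} = -0.0885078 + (-0.0885078 − (-0.1020433))/3 = -0.0839960
(Column j=1 coincides with Simpson's rule on the same nodes.)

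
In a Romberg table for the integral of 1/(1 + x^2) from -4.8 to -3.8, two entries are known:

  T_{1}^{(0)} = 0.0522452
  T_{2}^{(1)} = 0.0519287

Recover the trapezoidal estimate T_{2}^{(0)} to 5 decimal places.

0.05201

From T_{2}^{(1)} = (4·T_{2}^{(0)} − T_{1}^{(0)})/3, solve for T_{2}^{(0)}:
4·T_{2}^{(0)} = 3·0.0519287 + 0.0522452 = 0.2080313
T_{2}^{(0)} = 0.0520078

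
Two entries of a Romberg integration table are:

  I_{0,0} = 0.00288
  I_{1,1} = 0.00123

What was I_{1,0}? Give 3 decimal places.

From I_{1,1} = (4·I_{1,0} − I_{0,0})/3, solve for I_{1,0}:
4·I_{1,0} = 3·0.00123 + 0.00288 = 0.00657
I_{1,0} = 0.00164

0.002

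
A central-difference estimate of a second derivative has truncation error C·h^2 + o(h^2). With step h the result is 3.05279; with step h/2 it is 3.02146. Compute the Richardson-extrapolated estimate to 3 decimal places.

Extrapolated value = (4·A(h/2) − A(h)) / (4 − 1)
= (4·3.02146 − 3.05279) / 3
= 9.03305 / 3 = 3.01102

3.011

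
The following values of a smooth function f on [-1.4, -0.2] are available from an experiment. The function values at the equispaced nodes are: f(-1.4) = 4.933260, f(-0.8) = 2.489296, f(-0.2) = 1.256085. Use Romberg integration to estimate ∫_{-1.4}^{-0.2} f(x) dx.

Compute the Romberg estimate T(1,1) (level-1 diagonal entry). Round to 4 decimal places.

3.2293

T(0,0) (trapezoid, 1 panel, h=1.2000): 3.713607
T(1,0) (trapezoid, 2 panels, h=0.6000): 3.350381
T(1,1) = 3.350381 + (3.350381 − 3.713607)/3 = 3.229306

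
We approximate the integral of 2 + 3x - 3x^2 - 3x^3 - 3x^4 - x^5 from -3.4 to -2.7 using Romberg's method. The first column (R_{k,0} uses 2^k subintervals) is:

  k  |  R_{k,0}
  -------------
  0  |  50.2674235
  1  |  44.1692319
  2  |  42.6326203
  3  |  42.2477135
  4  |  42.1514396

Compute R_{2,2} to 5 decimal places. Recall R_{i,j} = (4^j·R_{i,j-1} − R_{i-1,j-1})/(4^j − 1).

42.11934

R_{1,1} = (4·44.1692319 − 50.2674235) / 3 = 42.1365014
R_{2,1} = (4·42.6326203 − 44.1692319) / 3 = 42.1204164
R_{2,2} = (16·42.1204164 − 42.1365014) / 15 = 42.1193441
(Column j=1 coincides with Simpson's rule on the same nodes.)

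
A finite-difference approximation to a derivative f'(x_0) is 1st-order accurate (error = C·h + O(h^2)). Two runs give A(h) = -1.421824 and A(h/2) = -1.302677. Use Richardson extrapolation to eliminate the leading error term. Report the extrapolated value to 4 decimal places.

-1.1835

Extrapolated value = (2·A(h/2) − A(h)) / (2 − 1)
= (2·(-1.302677) − (-1.421824)) / 1
= -1.183530 / 1 = -1.183530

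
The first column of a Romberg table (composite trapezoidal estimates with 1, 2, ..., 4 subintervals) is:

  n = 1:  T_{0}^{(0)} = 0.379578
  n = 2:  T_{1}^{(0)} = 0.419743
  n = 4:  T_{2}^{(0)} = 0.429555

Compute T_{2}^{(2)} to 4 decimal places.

Richardson extrapolation on the trapezoidal column (denominator 4−1=3):
T_{1}^{(1)} = 0.419743 + (0.419743 − 0.379578)/3 = 0.433131
T_{2}^{(1)} = 0.429555 + (0.429555 − 0.419743)/3 = 0.432826
T_{2}^{(2)} = (16·0.432826 − 0.433131) / 15 = 0.432806
(Column j=1 coincides with Simpson's rule on the same nodes.)

0.4328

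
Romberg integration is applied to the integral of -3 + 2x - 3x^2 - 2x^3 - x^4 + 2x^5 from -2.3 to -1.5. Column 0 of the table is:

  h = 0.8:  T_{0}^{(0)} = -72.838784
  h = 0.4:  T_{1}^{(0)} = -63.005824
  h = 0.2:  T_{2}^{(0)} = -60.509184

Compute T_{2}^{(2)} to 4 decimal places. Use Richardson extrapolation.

T_{1}^{(1)} = (4·(-63.005824) − (-72.838784)) / 3 = -59.728171
T_{2}^{(1)} = (4·(-60.509184) − (-63.005824)) / 3 = -59.676971
T_{2}^{(2)} = -59.676971 + (-59.676971 − (-59.728171))/15 = -59.673558

-59.6736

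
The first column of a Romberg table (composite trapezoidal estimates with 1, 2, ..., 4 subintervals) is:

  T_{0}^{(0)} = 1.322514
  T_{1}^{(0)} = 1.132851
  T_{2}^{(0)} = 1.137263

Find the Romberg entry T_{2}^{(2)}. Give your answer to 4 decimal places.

Richardson extrapolation on the trapezoidal column (denominator 4−1=3):
T_{1}^{(1)} = 1.132851 + (1.132851 − 1.322514)/3 = 1.069630
T_{2}^{(1)} = (4·1.137263 − 1.132851) / 3 = 1.138734
T_{2}^{(2)} = (16·1.138734 − 1.069630) / 15 = 1.143341

1.1433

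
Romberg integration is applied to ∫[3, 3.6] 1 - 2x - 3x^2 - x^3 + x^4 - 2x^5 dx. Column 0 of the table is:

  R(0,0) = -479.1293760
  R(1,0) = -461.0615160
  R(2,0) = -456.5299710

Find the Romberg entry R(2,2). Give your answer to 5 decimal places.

R(1,1) = -461.0615160 + (-461.0615160 − (-479.1293760))/3 = -455.0388960
R(2,1) = -456.5299710 + (-456.5299710 − (-461.0615160))/3 = -455.0194560
R(2,2) = -455.0194560 + (-455.0194560 − (-455.0388960))/15 = -455.0181600

-455.01816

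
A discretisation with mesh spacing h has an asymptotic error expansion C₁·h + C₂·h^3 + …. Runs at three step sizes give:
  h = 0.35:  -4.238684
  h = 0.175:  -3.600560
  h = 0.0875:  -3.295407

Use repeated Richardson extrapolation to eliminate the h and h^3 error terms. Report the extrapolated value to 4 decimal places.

First eliminate the h term (factor 2^1 = 2):
  B₁ = (2·(-3.600560) − (-4.238684))/1 = -2.962436
  B₂ = (2·(-3.295407) − (-3.600560))/1 = -2.990254
Then eliminate the h^3 term (factor 2^3 = 8):
  (8·(-2.990254) − (-2.962436))/7 = -2.994228

-2.9942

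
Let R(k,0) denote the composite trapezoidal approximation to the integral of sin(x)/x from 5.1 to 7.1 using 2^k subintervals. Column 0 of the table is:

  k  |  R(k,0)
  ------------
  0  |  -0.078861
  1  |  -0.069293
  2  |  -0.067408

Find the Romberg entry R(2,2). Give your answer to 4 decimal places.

Richardson extrapolation on the trapezoidal column (denominator 4−1=3):
R(1,1) = (4·(-0.069293) − (-0.078861)) / 3 = -0.066104
R(2,1) = (4·(-0.067408) − (-0.069293)) / 3 = -0.066780
R(2,2) = -0.066780 + (-0.066780 − (-0.066104))/15 = -0.066825

-0.0668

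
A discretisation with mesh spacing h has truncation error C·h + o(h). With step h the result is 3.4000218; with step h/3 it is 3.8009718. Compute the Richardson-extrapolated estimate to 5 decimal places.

The leading error scales as h; refining by a factor of 3 reduces it by 3^1 = 3.
Extrapolated value = (3·A(h/3) − A(h)) / (3 − 1)
= (3·3.8009718 − 3.4000218) / 2
= 8.0028936 / 2 = 4.0014468

4.00145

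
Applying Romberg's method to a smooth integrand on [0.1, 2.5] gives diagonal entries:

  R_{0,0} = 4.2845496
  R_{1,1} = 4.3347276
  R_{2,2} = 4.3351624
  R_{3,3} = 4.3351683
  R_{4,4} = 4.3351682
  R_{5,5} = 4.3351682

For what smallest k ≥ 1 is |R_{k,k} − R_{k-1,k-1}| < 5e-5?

k = 3

|R_{1,1} − R_{0,0}| = 0.0501780 ≥ 5e-5
|R_{2,2} − R_{1,1}| = 0.0004348 ≥ 5e-5
|R_{3,3} − R_{2,2}| = 0.0000059 < 5e-5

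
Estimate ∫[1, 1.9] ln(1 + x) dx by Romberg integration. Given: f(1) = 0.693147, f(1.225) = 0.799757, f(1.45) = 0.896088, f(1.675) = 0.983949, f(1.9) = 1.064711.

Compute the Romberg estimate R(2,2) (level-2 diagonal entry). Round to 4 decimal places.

R(0,0) (trapezoid, 1 panel, h=0.9000): 0.791036
R(1,0) (trapezoid, 2 panels, h=0.4500): 0.798758
R(2,0) (trapezoid, 4 panels, h=0.2250): 0.800713
R(1,1) = 0.798758 + (0.798758 − 0.791036)/3 = 0.801332
R(2,1) = 0.800713 + (0.800713 − 0.798758)/3 = 0.801365
R(2,2) = 0.801365 + (0.801365 − 0.801332)/15 = 0.801367

0.8014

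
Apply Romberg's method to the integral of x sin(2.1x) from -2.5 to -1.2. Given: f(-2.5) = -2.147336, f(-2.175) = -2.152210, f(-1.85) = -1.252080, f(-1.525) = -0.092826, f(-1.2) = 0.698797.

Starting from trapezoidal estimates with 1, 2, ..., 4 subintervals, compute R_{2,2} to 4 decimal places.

R_{0,0} (trapezoid, 1 panel, h=1.3000): -0.941550
R_{1,0} (trapezoid, 2 panels, h=0.6500): -1.284627
R_{2,0} (trapezoid, 4 panels, h=0.3250): -1.371950
R_{1,1} = -1.284627 + (-1.284627 − (-0.941550))/3 = -1.398986
R_{2,1} = -1.371950 + (-1.371950 − (-1.284627))/3 = -1.401058
R_{2,2} = -1.401058 + (-1.401058 − (-1.398986))/15 = -1.401196

-1.4012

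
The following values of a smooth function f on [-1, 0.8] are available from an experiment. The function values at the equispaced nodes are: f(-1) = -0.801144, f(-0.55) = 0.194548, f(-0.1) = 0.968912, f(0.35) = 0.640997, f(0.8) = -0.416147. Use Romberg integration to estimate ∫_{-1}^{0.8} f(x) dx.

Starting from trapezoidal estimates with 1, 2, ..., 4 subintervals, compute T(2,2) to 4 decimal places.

0.5969

T(0,0) (trapezoid, 1 panel, h=1.8000): -1.095562
T(1,0) (trapezoid, 2 panels, h=0.9000): 0.324240
T(2,0) (trapezoid, 4 panels, h=0.4500): 0.538115
T(1,1) = 0.324240 + (0.324240 − (-1.095562))/3 = 0.797507
T(2,1) = 0.538115 + (0.538115 − 0.324240)/3 = 0.609407
T(2,2) = 0.609407 + (0.609407 − 0.797507)/15 = 0.596867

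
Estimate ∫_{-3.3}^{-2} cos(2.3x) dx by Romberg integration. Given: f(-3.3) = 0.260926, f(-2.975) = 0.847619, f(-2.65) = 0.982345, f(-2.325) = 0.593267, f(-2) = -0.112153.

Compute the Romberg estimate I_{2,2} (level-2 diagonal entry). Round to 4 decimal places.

I_{0,0} (trapezoid, 1 panel, h=1.3000): 0.096702
I_{1,0} (trapezoid, 2 panels, h=0.6500): 0.686875
I_{2,0} (trapezoid, 4 panels, h=0.3250): 0.811726
I_{1,1} = 0.686875 + (0.686875 − 0.096702)/3 = 0.883599
I_{2,1} = 0.811726 + (0.811726 − 0.686875)/3 = 0.853343
I_{2,2} = 0.853343 + (0.853343 − 0.883599)/15 = 0.851326

0.8513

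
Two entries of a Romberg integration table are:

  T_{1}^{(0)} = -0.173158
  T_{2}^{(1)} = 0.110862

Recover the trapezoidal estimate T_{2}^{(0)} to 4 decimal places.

0.0399

From T_{2}^{(1)} = (4·T_{2}^{(0)} − T_{1}^{(0)})/3, solve for T_{2}^{(0)}:
4·T_{2}^{(0)} = 3·0.110862 + (-0.173158) = 0.159428
T_{2}^{(0)} = 0.039857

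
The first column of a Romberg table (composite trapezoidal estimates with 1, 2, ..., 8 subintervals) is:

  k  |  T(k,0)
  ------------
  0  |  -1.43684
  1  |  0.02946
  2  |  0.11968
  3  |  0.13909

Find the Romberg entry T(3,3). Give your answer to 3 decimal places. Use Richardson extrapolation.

T(1,1) = 0.02946 + (0.02946 − (-1.43684))/3 = 0.51823
T(2,1) = (4·0.11968 − 0.02946) / 3 = 0.14975
T(3,1) = (4·0.13909 − 0.11968) / 3 = 0.14556
T(2,2) = (16·0.14975 − 0.51823) / 15 = 0.12518
T(3,2) = (16·0.14556 − 0.14975) / 15 = 0.14528
T(3,3) = 0.14528 + (0.14528 − 0.12518)/63 = 0.14560

0.146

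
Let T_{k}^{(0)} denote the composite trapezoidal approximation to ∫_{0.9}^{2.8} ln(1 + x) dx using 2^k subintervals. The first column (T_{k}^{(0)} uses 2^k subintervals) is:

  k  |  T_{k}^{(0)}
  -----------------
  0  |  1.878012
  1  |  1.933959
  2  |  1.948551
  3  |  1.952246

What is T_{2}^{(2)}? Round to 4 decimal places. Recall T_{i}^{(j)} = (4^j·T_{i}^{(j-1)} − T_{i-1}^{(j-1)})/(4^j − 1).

1.9535

Richardson extrapolation on the trapezoidal column (denominator 4−1=3):
T_{1}^{(1)} = 1.933959 + (1.933959 − 1.878012)/3 = 1.952608
T_{2}^{(1)} = 1.948551 + (1.948551 − 1.933959)/3 = 1.953415
T_{2}^{(2)} = 1.953415 + (1.953415 − 1.952608)/15 = 1.953469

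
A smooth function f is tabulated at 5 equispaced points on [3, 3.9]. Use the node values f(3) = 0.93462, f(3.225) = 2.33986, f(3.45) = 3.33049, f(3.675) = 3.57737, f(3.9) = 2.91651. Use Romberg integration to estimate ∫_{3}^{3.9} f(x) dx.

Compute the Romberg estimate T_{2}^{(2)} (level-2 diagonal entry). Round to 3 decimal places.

T_{0}^{(0)} (trapezoid, 1 panel, h=0.9000): 1.73301
T_{1}^{(0)} (trapezoid, 2 panels, h=0.4500): 2.36522
T_{2}^{(0)} (trapezoid, 4 panels, h=0.2250): 2.51399
T_{1}^{(1)} = 2.36522 + (2.36522 − 1.73301)/3 = 2.57596
T_{2}^{(1)} = 2.51399 + (2.51399 − 2.36522)/3 = 2.56358
T_{2}^{(2)} = 2.56358 + (2.56358 − 2.57596)/15 = 2.56275

2.563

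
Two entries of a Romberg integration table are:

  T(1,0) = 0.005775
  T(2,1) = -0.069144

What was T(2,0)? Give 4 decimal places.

From T(2,1) = (4·T(2,0) − T(1,0))/3, solve for T(2,0):
4·T(2,0) = 3·(-0.069144) + 0.005775 = -0.201657
T(2,0) = -0.050414

-0.0504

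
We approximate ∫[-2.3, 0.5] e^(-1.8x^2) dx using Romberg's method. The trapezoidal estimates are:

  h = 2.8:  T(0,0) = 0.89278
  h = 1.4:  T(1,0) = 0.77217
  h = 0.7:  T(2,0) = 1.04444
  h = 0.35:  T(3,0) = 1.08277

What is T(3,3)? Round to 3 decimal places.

1.092

Richardson extrapolation on the trapezoidal column (denominator 4−1=3):
T(1,1) = (4·0.77217 − 0.89278) / 3 = 0.73197
T(2,1) = (4·1.04444 − 0.77217) / 3 = 1.13520
T(3,1) = 1.08277 + (1.08277 − 1.04444)/3 = 1.09555
T(2,2) = (16·1.13520 − 0.73197) / 15 = 1.16208
T(3,2) = 1.09555 + (1.09555 − 1.13520)/15 = 1.09291
T(3,3) = (64·1.09291 − 1.16208) / 63 = 1.09181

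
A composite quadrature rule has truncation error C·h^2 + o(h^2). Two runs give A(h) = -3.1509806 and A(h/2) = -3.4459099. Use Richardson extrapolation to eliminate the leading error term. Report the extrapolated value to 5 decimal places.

-3.54422

The leading error scales as h^2; refining by a factor of 2 reduces it by 2^2 = 4.
Extrapolated value = (4·A(h/2) − A(h)) / (4 − 1)
= (4·(-3.4459099) − (-3.1509806)) / 3
= -10.6326590 / 3 = -3.5442197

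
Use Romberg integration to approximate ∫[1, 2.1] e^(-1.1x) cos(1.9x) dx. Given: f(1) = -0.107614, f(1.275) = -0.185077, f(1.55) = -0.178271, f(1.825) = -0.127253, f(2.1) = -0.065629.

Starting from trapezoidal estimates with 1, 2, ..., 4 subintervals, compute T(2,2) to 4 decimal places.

T(0,0) (trapezoid, 1 panel, h=1.1000): -0.095284
T(1,0) (trapezoid, 2 panels, h=0.5500): -0.145691
T(2,0) (trapezoid, 4 panels, h=0.2750): -0.158736
T(1,1) = -0.145691 + (-0.145691 − (-0.095284))/3 = -0.162493
T(2,1) = -0.158736 + (-0.158736 − (-0.145691))/3 = -0.163084
T(2,2) = -0.163084 + (-0.163084 − (-0.162493))/15 = -0.163123

-0.1631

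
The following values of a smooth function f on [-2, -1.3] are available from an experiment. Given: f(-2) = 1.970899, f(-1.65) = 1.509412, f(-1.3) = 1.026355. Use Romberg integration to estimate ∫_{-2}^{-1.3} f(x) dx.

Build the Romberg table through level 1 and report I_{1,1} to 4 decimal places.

1.0541

I_{0,0} (trapezoid, 1 panel, h=0.7000): 1.049039
I_{1,0} (trapezoid, 2 panels, h=0.3500): 1.052814
I_{1,1} = 1.052814 + (1.052814 − 1.049039)/3 = 1.054072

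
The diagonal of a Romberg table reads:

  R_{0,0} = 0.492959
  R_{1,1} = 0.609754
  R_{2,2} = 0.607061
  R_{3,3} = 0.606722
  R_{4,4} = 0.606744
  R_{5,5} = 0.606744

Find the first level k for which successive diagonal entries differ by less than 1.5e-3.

|R_{1,1} − R_{0,0}| = 0.116795 ≥ 1.5e-3
|R_{2,2} − R_{1,1}| = 0.002693 ≥ 1.5e-3
|R_{3,3} − R_{2,2}| = 0.000339 < 1.5e-3

k = 3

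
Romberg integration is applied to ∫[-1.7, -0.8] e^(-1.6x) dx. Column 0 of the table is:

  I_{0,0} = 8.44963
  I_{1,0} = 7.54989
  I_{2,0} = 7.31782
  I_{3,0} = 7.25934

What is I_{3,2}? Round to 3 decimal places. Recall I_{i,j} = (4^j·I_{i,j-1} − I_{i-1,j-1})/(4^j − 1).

Richardson extrapolation on the trapezoidal column (denominator 4−1=3):
I_{2,1} = (4·7.31782 − 7.54989) / 3 = 7.24046
I_{3,1} = (4·7.25934 − 7.31782) / 3 = 7.23985
I_{3,2} = 7.23985 + (7.23985 − 7.24046)/15 = 7.23981
(Column j=1 coincides with Simpson's rule on the same nodes.)

7.240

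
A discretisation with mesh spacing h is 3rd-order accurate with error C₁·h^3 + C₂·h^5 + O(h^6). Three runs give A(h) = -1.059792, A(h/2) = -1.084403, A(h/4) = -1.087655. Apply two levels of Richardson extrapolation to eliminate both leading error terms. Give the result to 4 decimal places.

First eliminate the h^3 term (factor 2^3 = 8):
  B₁ = (8·(-1.084403) − (-1.059792))/7 = -1.087919
  B₂ = (8·(-1.087655) − (-1.084403))/7 = -1.088120
Then eliminate the h^5 term (factor 2^5 = 32):
  (32·(-1.088120) − (-1.087919))/31 = -1.088126

-1.0881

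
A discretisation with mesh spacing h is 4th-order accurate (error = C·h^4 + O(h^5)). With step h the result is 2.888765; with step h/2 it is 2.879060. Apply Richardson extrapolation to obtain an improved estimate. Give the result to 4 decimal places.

2.8784

Extrapolated value = (16·A(h/2) − A(h)) / (16 − 1)
= (16·2.879060 − 2.888765) / 15
= 43.176195 / 15 = 2.878413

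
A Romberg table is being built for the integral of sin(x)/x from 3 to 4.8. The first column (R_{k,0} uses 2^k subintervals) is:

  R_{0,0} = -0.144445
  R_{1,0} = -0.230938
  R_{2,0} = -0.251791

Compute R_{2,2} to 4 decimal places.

-0.2587

Richardson extrapolation on the trapezoidal column (denominator 4−1=3):
R_{1,1} = (4·(-0.230938) − (-0.144445)) / 3 = -0.259769
R_{2,1} = (4·(-0.251791) − (-0.230938)) / 3 = -0.258742
R_{2,2} = (16·(-0.258742) − (-0.259769)) / 15 = -0.258674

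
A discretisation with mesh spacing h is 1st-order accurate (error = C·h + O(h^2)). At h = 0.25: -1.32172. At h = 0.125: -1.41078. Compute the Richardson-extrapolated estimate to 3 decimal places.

-1.500

The leading error scales as h; refining by a factor of 2 reduces it by 2^1 = 2.
Extrapolated value = (2·A(h/2) − A(h)) / (2 − 1)
= (2·(-1.41078) − (-1.32172)) / 1
= -1.49984 / 1 = -1.49984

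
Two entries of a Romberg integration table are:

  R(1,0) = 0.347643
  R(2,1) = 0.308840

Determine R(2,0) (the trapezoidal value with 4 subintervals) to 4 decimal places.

From R(2,1) = (4·R(2,0) − R(1,0))/3, solve for R(2,0):
4·R(2,0) = 3·0.308840 + 0.347643 = 1.274163
R(2,0) = 0.318541

0.3185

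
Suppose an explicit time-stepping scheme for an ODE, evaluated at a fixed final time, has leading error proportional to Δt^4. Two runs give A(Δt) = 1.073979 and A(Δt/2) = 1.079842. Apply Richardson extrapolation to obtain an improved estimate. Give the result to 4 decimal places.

1.0802

The leading error scales as Δt^4; refining by a factor of 2 reduces it by 2^4 = 16.
Extrapolated value = (16·A(Δt/2) − A(Δt)) / (16 − 1)
= (16·1.079842 − 1.073979) / 15
= 16.203493 / 15 = 1.080233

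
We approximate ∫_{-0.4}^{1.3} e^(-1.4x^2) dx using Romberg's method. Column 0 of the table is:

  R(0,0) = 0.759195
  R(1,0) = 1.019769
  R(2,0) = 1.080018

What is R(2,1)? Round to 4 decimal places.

1.1001

Richardson extrapolation on the trapezoidal column (denominator 4−1=3):
R(2,1) = 1.080018 + (1.080018 − 1.019769)/3 = 1.100101
(Column j=1 coincides with Simpson's rule on the same nodes.)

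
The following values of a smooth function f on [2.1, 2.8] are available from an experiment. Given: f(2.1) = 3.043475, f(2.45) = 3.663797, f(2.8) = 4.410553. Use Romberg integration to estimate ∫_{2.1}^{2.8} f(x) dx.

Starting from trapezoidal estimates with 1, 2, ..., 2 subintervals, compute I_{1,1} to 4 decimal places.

I_{0,0} (trapezoid, 1 panel, h=0.7000): 2.608910
I_{1,0} (trapezoid, 2 panels, h=0.3500): 2.586784
I_{1,1} = 2.586784 + (2.586784 − 2.608910)/3 = 2.579409

2.5794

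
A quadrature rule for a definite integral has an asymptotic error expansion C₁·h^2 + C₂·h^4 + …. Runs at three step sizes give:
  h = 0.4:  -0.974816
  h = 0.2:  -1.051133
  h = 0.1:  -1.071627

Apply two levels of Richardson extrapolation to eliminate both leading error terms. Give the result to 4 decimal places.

First eliminate the h^2 term (factor 2^2 = 4):
  B₁ = (4·(-1.051133) − (-0.974816))/3 = -1.076572
  B₂ = (4·(-1.071627) − (-1.051133))/3 = -1.078458
Then eliminate the h^4 term (factor 2^4 = 16):
  (16·(-1.078458) − (-1.076572))/15 = -1.078584

-1.0786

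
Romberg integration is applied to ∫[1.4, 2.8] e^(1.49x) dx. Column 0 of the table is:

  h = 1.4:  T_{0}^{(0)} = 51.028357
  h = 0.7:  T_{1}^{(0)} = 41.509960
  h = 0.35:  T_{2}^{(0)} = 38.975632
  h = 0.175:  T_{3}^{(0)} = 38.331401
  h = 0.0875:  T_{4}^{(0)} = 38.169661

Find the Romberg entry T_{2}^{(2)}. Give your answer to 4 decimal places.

38.1171

T_{1}^{(1)} = (4·41.509960 − 51.028357) / 3 = 38.337161
T_{2}^{(1)} = (4·38.975632 − 41.509960) / 3 = 38.130856
T_{2}^{(2)} = (16·38.130856 − 38.337161) / 15 = 38.117102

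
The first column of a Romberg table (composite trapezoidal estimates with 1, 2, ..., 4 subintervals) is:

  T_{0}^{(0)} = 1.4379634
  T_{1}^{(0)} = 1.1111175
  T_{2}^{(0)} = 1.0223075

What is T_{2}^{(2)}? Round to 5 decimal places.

0.99207

T_{1}^{(1)} = (4·1.1111175 − 1.4379634) / 3 = 1.0021689
T_{2}^{(1)} = (4·1.0223075 − 1.1111175) / 3 = 0.9927042
T_{2}^{(2)} = 0.9927042 + (0.9927042 − 1.0021689)/15 = 0.9920732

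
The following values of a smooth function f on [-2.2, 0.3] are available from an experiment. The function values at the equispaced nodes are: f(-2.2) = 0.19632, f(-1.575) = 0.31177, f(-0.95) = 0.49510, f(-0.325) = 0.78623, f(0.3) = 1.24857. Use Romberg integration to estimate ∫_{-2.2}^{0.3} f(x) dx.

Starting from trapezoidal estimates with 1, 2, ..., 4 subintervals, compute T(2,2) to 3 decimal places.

T(0,0) (trapezoid, 1 panel, h=2.5000): 1.80611
T(1,0) (trapezoid, 2 panels, h=1.2500): 1.52193
T(2,0) (trapezoid, 4 panels, h=0.6250): 1.44722
T(1,1) = 1.52193 + (1.52193 − 1.80611)/3 = 1.42720
T(2,1) = 1.44722 + (1.44722 − 1.52193)/3 = 1.42232
T(2,2) = 1.42232 + (1.42232 − 1.42720)/15 = 1.42199

1.422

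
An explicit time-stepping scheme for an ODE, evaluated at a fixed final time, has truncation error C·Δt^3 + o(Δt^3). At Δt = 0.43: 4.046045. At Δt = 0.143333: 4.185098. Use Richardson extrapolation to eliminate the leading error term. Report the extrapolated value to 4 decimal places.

4.1904

The leading error scales as Δt^3; refining by a factor of 3 reduces it by 3^3 = 27.
Extrapolated value = (27·A(Δt/3) − A(Δt)) / (27 − 1)
= (27·4.185098 − 4.046045) / 26
= 108.951601 / 26 = 4.190446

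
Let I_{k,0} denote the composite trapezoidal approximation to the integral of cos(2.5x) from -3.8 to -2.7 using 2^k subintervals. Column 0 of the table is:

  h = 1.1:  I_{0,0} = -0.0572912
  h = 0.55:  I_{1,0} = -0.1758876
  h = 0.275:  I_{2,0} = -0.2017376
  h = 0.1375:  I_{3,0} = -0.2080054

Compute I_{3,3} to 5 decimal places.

-0.21008

Richardson extrapolation on the trapezoidal column (denominator 4−1=3):
I_{1,1} = (4·(-0.1758876) − (-0.0572912)) / 3 = -0.2154197
I_{2,1} = -0.2017376 + (-0.2017376 − (-0.1758876))/3 = -0.2103543
I_{3,1} = (4·(-0.2080054) − (-0.2017376)) / 3 = -0.2100947
I_{2,2} = -0.2103543 + (-0.2103543 − (-0.2154197))/15 = -0.2100166
I_{3,2} = -0.2100947 + (-0.2100947 − (-0.2103543))/15 = -0.2100774
I_{3,3} = -0.2100774 + (-0.2100774 − (-0.2100166))/63 = -0.2100784
(Column j=1 coincides with Simpson's rule on the same nodes.)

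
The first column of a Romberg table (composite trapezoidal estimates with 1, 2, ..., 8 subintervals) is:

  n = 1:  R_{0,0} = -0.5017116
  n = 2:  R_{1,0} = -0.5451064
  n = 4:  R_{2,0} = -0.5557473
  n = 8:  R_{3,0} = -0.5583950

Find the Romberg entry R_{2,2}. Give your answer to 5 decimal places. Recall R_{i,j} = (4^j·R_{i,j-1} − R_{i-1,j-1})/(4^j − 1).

Richardson extrapolation on the trapezoidal column (denominator 4−1=3):
R_{1,1} = (4·(-0.5451064) − (-0.5017116)) / 3 = -0.5595713
R_{2,1} = (4·(-0.5557473) − (-0.5451064)) / 3 = -0.5592943
R_{2,2} = -0.5592943 + (-0.5592943 − (-0.5595713))/15 = -0.5592758

-0.55928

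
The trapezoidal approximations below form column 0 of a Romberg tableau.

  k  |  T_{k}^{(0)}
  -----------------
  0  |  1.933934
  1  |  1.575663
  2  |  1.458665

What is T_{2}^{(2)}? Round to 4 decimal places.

Richardson extrapolation on the trapezoidal column (denominator 4−1=3):
T_{1}^{(1)} = 1.575663 + (1.575663 − 1.933934)/3 = 1.456239
T_{2}^{(1)} = (4·1.458665 − 1.575663) / 3 = 1.419666
T_{2}^{(2)} = 1.419666 + (1.419666 − 1.456239)/15 = 1.417228
(Column j=1 coincides with Simpson's rule on the same nodes.)

1.4172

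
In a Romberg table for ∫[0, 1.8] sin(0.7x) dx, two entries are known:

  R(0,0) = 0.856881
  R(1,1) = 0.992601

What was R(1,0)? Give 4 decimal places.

From R(1,1) = (4·R(1,0) − R(0,0))/3, solve for R(1,0):
4·R(1,0) = 3·0.992601 + 0.856881 = 3.834684
R(1,0) = 0.958671

0.9587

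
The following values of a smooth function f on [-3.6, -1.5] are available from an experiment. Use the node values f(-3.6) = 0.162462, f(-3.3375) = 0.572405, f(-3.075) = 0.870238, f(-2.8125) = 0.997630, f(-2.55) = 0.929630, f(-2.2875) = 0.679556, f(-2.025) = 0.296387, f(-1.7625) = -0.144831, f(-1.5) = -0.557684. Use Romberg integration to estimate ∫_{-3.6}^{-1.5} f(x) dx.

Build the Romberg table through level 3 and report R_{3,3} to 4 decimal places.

1.0687

R_{0,0} (trapezoid, 1 panel, h=2.1000): -0.414983
R_{1,0} (trapezoid, 2 panels, h=1.0500): 0.768620
R_{2,0} (trapezoid, 4 panels, h=0.5250): 0.996788
R_{3,0} (trapezoid, 8 panels, h=0.2625): 1.050894
R_{1,1} = 0.768620 + (0.768620 − (-0.414983))/3 = 1.163154
R_{2,1} = 0.996788 + (0.996788 − 0.768620)/3 = 1.072844
R_{3,1} = 1.050894 + (1.050894 − 0.996788)/3 = 1.068929
R_{2,2} = 1.072844 + (1.072844 − 1.163154)/15 = 1.066823
R_{3,2} = 1.068929 + (1.068929 − 1.072844)/15 = 1.068668
R_{3,3} = 1.068668 + (1.068668 − 1.066823)/63 = 1.068697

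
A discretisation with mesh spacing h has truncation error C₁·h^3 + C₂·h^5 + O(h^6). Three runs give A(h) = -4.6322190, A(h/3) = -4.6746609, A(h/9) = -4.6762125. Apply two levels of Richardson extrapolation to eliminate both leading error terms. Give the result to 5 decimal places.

-4.67627

First eliminate the h^3 term (factor 3^3 = 27):
  B₁ = (27·(-4.6746609) − (-4.6322190))/26 = -4.6762933
  B₂ = (27·(-4.6762125) − (-4.6746609))/26 = -4.6762722
Then eliminate the h^5 term (factor 3^5 = 243):
  (243·(-4.6762722) − (-4.6762933))/242 = -4.6762721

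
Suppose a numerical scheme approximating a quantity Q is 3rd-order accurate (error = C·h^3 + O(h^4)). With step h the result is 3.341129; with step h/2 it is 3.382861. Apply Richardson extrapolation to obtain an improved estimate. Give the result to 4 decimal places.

Extrapolated value = (8·A(h/2) − A(h)) / (8 − 1)
= (8·3.382861 − 3.341129) / 7
= 23.721759 / 7 = 3.388823

3.3888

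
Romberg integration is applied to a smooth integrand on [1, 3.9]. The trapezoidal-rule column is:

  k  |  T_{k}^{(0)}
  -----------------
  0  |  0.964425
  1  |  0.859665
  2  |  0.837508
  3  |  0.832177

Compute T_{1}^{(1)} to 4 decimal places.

T_{1}^{(1)} = (4·0.859665 − 0.964425) / 3 = 0.824745

0.8247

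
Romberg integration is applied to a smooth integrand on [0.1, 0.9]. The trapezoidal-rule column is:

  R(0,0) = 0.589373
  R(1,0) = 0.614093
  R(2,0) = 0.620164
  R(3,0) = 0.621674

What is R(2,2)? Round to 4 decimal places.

0.6222

Richardson extrapolation on the trapezoidal column (denominator 4−1=3):
R(1,1) = (4·0.614093 − 0.589373) / 3 = 0.622333
R(2,1) = 0.620164 + (0.620164 − 0.614093)/3 = 0.622188
R(2,2) = 0.622188 + (0.622188 − 0.622333)/15 = 0.622178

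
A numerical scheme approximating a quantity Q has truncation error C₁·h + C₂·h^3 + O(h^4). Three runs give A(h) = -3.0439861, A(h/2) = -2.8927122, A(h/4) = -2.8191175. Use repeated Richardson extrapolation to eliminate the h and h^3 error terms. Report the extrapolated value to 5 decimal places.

First eliminate the h term (factor 2^1 = 2):
  B₁ = (2·(-2.8927122) − (-3.0439861))/1 = -2.7414383
  B₂ = (2·(-2.8191175) − (-2.8927122))/1 = -2.7455228
Then eliminate the h^3 term (factor 2^3 = 8):
  (8·(-2.7455228) − (-2.7414383))/7 = -2.7461063

-2.74611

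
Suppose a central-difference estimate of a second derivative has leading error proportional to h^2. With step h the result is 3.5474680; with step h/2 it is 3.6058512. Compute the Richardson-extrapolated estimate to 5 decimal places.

3.62531

Extrapolated value = (4·A(h/2) − A(h)) / (4 − 1)
= (4·3.6058512 − 3.5474680) / 3
= 10.8759368 / 3 = 3.6253123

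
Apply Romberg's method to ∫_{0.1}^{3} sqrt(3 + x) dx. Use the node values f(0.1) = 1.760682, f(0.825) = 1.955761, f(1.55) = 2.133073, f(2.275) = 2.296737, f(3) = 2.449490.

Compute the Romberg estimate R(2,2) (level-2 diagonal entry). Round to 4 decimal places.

R(0,0) (trapezoid, 1 panel, h=2.9000): 6.104749
R(1,0) (trapezoid, 2 panels, h=1.4500): 6.145331
R(2,0) (trapezoid, 4 panels, h=0.7250): 6.155726
R(1,1) = 6.145331 + (6.145331 − 6.104749)/3 = 6.158858
R(2,1) = 6.155726 + (6.155726 − 6.145331)/3 = 6.159191
R(2,2) = 6.159191 + (6.159191 − 6.158858)/15 = 6.159213

6.1592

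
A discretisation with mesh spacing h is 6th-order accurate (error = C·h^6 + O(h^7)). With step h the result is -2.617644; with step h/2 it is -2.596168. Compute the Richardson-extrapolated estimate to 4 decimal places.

The leading error scales as h^6; refining by a factor of 2 reduces it by 2^6 = 64.
Extrapolated value = (64·A(h/2) − A(h)) / (64 − 1)
= (64·(-2.596168) − (-2.617644)) / 63
= -163.537108 / 63 = -2.595827

-2.5958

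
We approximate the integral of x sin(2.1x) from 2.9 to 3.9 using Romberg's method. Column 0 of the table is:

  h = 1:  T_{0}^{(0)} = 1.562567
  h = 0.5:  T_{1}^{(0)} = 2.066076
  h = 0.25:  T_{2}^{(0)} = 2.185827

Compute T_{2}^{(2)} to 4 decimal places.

2.2252

T_{1}^{(1)} = 2.066076 + (2.066076 − 1.562567)/3 = 2.233912
T_{2}^{(1)} = 2.185827 + (2.185827 − 2.066076)/3 = 2.225744
T_{2}^{(2)} = (16·2.225744 − 2.233912) / 15 = 2.225199
(Column j=1 coincides with Simpson's rule on the same nodes.)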